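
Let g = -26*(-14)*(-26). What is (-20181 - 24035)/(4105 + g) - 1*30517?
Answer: -163496387/5359 ≈ -30509.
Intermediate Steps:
g = -9464 (g = 364*(-26) = -9464)
(-20181 - 24035)/(4105 + g) - 1*30517 = (-20181 - 24035)/(4105 - 9464) - 1*30517 = -44216/(-5359) - 30517 = -44216*(-1/5359) - 30517 = 44216/5359 - 30517 = -163496387/5359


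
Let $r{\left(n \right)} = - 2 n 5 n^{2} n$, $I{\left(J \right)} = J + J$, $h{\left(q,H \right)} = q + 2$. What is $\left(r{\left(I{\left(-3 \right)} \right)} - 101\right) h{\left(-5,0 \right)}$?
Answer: $39183$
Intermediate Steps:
$h{\left(q,H \right)} = 2 + q$
$I{\left(J \right)} = 2 J$
$r{\left(n \right)} = - 10 n^{4}$ ($r{\left(n \right)} = - 10 n n^{2} n = - 10 n^{3} n = - 10 n^{4}$)
$\left(r{\left(I{\left(-3 \right)} \right)} - 101\right) h{\left(-5,0 \right)} = \left(- 10 \left(2 \left(-3\right)\right)^{4} - 101\right) \left(2 - 5\right) = \left(- 10 \left(-6\right)^{4} - 101\right) \left(-3\right) = \left(\left(-10\right) 1296 - 101\right) \left(-3\right) = \left(-12960 - 101\right) \left(-3\right) = \left(-13061\right) \left(-3\right) = 39183$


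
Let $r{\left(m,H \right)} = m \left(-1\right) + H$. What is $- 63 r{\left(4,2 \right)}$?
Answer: $126$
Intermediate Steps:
$r{\left(m,H \right)} = H - m$ ($r{\left(m,H \right)} = - m + H = H - m$)
$- 63 r{\left(4,2 \right)} = - 63 \left(2 - 4\right) = \left(-63\right) \left(-2\right) = 126$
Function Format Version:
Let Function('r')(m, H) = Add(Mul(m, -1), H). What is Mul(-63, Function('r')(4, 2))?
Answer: 126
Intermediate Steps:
Function('r')(m, H) = Add(H, Mul(-1, m)) (Function('r')(m, H) = Add(Mul(-1, m), H) = Add(H, Mul(-1, m)))
Mul(-63, Function('r')(4, 2)) = Mul(-63, Add(2, Mul(-1, 4))) = Mul(-63, Add(2, -4)) = Mul(-63, -2) = 126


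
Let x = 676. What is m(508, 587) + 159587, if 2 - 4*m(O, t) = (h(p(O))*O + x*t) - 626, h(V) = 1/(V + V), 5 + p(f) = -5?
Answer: 1210947/20 ≈ 60547.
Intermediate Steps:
p(f) = -10 (p(f) = -5 - 5 = -10)
h(V) = 1/(2*V)
m(O, t) = 157 - 169*t + O/80 (m(O, t) = ½ - ((((½)/(-10))*O + 676*t) - 626)/4 = ½ - ((((½)*(-⅒))*O + 676*t) - 626)/4 = ½ - ((-O/20 + 676*t) - 626)/4 = ½ - ((676*t - O/20) - 626)/4 = ½ - (-626 + 676*t - O/20)/4 = ½ + (313/2 - 169*t + O/80) = 157 - 169*t + O/80)
m(508, 587) + 159587 = (157 - 169*587 + (1/80)*508) + 159587 = (157 - 99203 + 127/20) + 159587 = -1980793/20 + 159587 = 1210947/20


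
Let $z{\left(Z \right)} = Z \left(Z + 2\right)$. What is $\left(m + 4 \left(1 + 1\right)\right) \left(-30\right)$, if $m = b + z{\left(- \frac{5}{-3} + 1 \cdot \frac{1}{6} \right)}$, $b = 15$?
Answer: $- \frac{5405}{6} \approx -900.83$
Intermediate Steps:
$z{\left(Z \right)} = Z \left(2 + Z\right)$
$m = \frac{793}{36}$ ($m = 15 + \left(- \frac{5}{-3} + 1 \cdot \frac{1}{6}\right) \left(2 + \left(- \frac{5}{-3} + 1 \cdot \frac{1}{6}\right)\right) = 15 + \left(\left(-5\right) \left(- \frac{1}{3}\right) + 1 \cdot \frac{1}{6}\right) \left(2 + \left(\left(-5\right) \left(- \frac{1}{3}\right) + 1 \cdot \frac{1}{6}\right)\right) = 15 + \left(\frac{5}{3} + \frac{1}{6}\right) \left(2 + \left(\frac{5}{3} + \frac{1}{6}\right)\right) = 15 + \frac{11 \left(2 + \frac{11}{6}\right)}{6} = 15 + \frac{11}{6} \cdot \frac{23}{6} = 15 + \frac{253}{36} = \frac{793}{36} \approx 22.028$)
$\left(m + 4 \left(1 + 1\right)\right) \left(-30\right) = \left(\frac{793}{36} + 4 \left(1 + 1\right)\right) \left(-30\right) = \left(\frac{793}{36} + 4 \cdot 2\right) \left(-30\right) = \left(\frac{793}{36} + 8\right) \left(-30\right) = \frac{1081}{36} \left(-30\right) = - \frac{5405}{6}$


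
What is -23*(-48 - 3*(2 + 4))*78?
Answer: 118404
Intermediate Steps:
-23*(-48 - 3*(2 + 4))*78 = -23*(-48 - 3*6)*78 = -23*(-48 - 18)*78 = -23*(-66)*78 = 1518*78 = 118404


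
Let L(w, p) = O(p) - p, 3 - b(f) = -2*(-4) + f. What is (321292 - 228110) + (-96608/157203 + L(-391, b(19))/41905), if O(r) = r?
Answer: 14648393338/157203 ≈ 93181.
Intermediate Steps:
b(f) = -5 - f (b(f) = 3 - (-2*(-4) + f) = 3 - (8 + f) = 3 + (-8 - f) = -5 - f)
L(w, p) = 0 (L(w, p) = p - p = 0)
(321292 - 228110) + (-96608/157203 + L(-391, b(19))/41905) = (321292 - 228110) + (-96608/157203 + 0/41905) = 93182 + (-96608*1/157203 + 0*(1/41905)) = 93182 + (-96608/157203 + 0) = 93182 - 96608/157203 = 14648393338/157203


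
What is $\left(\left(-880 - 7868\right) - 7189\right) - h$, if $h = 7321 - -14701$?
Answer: $-37959$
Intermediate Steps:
$h = 22022$ ($h = 7321 + 14701 = 22022$)
$\left(\left(-880 - 7868\right) - 7189\right) - h = \left(\left(-880 - 7868\right) - 7189\right) - 22022 = \left(-8748 - 7189\right) - 22022 = -15937 - 22022 = -37959$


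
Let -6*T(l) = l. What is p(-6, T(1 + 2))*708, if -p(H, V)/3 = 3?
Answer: -6372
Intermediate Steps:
T(l) = -l/6
p(H, V) = -9 (p(H, V) = -3*3 = -9)
p(-6, T(1 + 2))*708 = -9*708 = -6372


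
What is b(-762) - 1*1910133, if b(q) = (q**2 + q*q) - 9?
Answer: -748854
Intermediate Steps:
b(q) = -9 + 2*q**2 (b(q) = (q**2 + q**2) - 9 = 2*q**2 - 9 = -9 + 2*q**2)
b(-762) - 1*1910133 = (-9 + 2*(-762)**2) - 1*1910133 = (-9 + 2*580644) - 1910133 = (-9 + 1161288) - 1910133 = 1161279 - 1910133 = -748854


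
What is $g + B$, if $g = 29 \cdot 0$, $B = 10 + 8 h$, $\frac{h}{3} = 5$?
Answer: $130$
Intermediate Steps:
$h = 15$ ($h = 3 \cdot 5 = 15$)
$B = 130$ ($B = 10 + 8 \cdot 15 = 10 + 120 = 130$)
$g = 0$
$g + B = 0 + 130 = 130$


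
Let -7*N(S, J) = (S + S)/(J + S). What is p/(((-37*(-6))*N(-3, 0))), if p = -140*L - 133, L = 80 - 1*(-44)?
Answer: 40817/148 ≈ 275.79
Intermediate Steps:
L = 124 (L = 80 + 44 = 124)
N(S, J) = -2*S/(7*(J + S)) (N(S, J) = -(S + S)/(7*(J + S)) = -2*S/(7*(J + S)))
p = -17493 (p = -140*124 - 133 = -17360 - 133 = -17493)
p/(((-37*(-6))*N(-3, 0))) = -17493/((-37*(-6))*(-2*(-3)/(7*0 + 7*(-3)))) = -17493/(222*(-2*(-3)/(0 - 21))) = -17493/(222*(-2*(-3)/(-21))) = -17493/(222*(-2*(-3)*(-1/21))) = -17493/(222*(-2/7)) = -17493/(-444/7) = -17493*(-7/444) = 40817/148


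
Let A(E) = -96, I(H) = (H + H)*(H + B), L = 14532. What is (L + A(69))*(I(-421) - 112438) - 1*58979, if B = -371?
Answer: 8003634757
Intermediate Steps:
I(H) = 2*H*(-371 + H) (I(H) = (H + H)*(H - 371) = (2*H)*(-371 + H) = 2*H*(-371 + H))
(L + A(69))*(I(-421) - 112438) - 1*58979 = (14532 - 96)*(2*(-421)*(-371 - 421) - 112438) - 1*58979 = 14436*(2*(-421)*(-792) - 112438) - 58979 = 14436*(666864 - 112438) - 58979 = 14436*554426 - 58979 = 8003693736 - 58979 = 8003634757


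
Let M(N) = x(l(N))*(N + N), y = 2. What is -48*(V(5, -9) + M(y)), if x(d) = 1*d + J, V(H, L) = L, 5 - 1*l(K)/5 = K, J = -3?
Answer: -1872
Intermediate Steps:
l(K) = 25 - 5*K
x(d) = -3 + d (x(d) = 1*d - 3 = d - 3 = -3 + d)
M(N) = 2*N*(22 - 5*N) (M(N) = (-3 + (25 - 5*N))*(N + N) = (22 - 5*N)*(2*N) = 2*N*(22 - 5*N))
-48*(V(5, -9) + M(y)) = -48*(-9 + 2*2*(22 - 5*2)) = -48*(-9 + 2*2*(22 - 10)) = -48*(-9 + 2*2*12) = -48*(-9 + 48) = -48*39 = -1872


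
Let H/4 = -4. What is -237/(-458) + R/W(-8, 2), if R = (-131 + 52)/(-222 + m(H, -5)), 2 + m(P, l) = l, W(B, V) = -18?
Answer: 1027/2061 ≈ 0.49830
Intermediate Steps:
H = -16 (H = 4*(-4) = -16)
m(P, l) = -2 + l
R = 79/229 (R = (-131 + 52)/(-222 + (-2 - 5)) = -79/(-222 - 7) = -79/(-229) = -79*(-1/229) = 79/229 ≈ 0.34498)
-237/(-458) + R/W(-8, 2) = -237/(-458) + (79/229)/(-18) = -237*(-1/458) + (79/229)*(-1/18) = 237/458 - 79/4122 = 1027/2061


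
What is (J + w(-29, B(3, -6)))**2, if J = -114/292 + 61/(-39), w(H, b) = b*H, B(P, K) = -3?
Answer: 234497094001/32421636 ≈ 7232.7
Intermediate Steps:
w(H, b) = H*b
J = -11129/5694 (J = -114*1/292 + 61*(-1/39) = -57/146 - 61/39 = -11129/5694 ≈ -1.9545)
(J + w(-29, B(3, -6)))**2 = (-11129/5694 - 29*(-3))**2 = (-11129/5694 + 87)**2 = (484249/5694)**2 = 234497094001/32421636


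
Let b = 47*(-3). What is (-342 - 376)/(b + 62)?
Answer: 718/79 ≈ 9.0886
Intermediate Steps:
b = -141
(-342 - 376)/(b + 62) = (-342 - 376)/(-141 + 62) = -718/(-79) = -718*(-1/79) = 718/79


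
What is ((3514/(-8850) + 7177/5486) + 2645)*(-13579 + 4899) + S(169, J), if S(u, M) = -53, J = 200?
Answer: -55752592455779/2427555 ≈ -2.2967e+7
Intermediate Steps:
((3514/(-8850) + 7177/5486) + 2645)*(-13579 + 4899) + S(169, J) = ((3514/(-8850) + 7177/5486) + 2645)*(-13579 + 4899) - 53 = ((3514*(-1/8850) + 7177*(1/5486)) + 2645)*(-8680) - 53 = ((-1757/4425 + 7177/5486) + 2645)*(-8680) - 53 = (22119323/24275550 + 2645)*(-8680) - 53 = (64230949073/24275550)*(-8680) - 53 = -55752463795364/2427555 - 53 = -55752592455779/2427555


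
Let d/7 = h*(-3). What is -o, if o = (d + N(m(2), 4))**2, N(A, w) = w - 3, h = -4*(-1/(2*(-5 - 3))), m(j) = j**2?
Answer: -625/16 ≈ -39.063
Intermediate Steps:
h = -1/4 (h = -4/((-2*(-8))) = -4/16 = -4*1/16 = -1/4 ≈ -0.25000)
N(A, w) = -3 + w
d = 21/4 (d = 7*(-1/4*(-3)) = 7*(3/4) = 21/4 ≈ 5.2500)
o = 625/16 (o = (21/4 + (-3 + 4))**2 = (21/4 + 1)**2 = (25/4)**2 = 625/16 ≈ 39.063)
-o = -1*625/16 = -625/16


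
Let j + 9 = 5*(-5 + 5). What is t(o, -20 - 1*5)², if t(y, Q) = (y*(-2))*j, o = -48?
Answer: 746496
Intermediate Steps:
j = -9 (j = -9 + 5*(-5 + 5) = -9 + 5*0 = -9 + 0 = -9)
t(y, Q) = 18*y (t(y, Q) = (y*(-2))*(-9) = -2*y*(-9) = 18*y)
t(o, -20 - 1*5)² = (18*(-48))² = (-864)² = 746496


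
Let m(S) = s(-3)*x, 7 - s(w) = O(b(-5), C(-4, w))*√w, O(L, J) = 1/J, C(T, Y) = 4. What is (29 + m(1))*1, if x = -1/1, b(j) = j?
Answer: 22 + I*√3/4 ≈ 22.0 + 0.43301*I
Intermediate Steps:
s(w) = 7 - √w/4
x = -1 (x = -1*1 = -1)
m(S) = -7 + I*√3/4 (m(S) = (7 - I*√3/4)*(-1) = -7 + I*√3/4)
(29 + m(1))*1 = (29 + (-7 + I*√3/4))*1 = (22 + I*√3/4)*1 = 22 + I*√3/4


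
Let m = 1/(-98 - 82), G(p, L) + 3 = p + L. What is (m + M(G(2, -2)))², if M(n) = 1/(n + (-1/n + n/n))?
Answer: 11881/32400 ≈ 0.36670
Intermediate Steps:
G(p, L) = -3 + L + p (G(p, L) = -3 + (p + L) = -3 + (L + p) = -3 + L + p)
M(n) = 1/(1 + n - 1/n) (M(n) = 1/(n + (-1/n + 1)) = 1/(n + (1 - 1/n)) = 1/(1 + n - 1/n))
m = -1/180 (m = 1/(-180) = -1/180 ≈ -0.0055556)
(m + M(G(2, -2)))² = (-1/180 + (-3 - 2 + 2)/(-1 + (-3 - 2 + 2) + (-3 - 2 + 2)²))² = (-1/180 - 3/(-1 - 3 + (-3)²))² = (-1/180 - 3/(-1 - 3 + 9))² = (-1/180 - 3/5)² = (-1/180 - 3*⅕)² = (-1/180 - ⅗)² = (-109/180)² = 11881/32400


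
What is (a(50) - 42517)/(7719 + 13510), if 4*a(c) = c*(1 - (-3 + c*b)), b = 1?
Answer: -43092/21229 ≈ -2.0299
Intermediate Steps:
a(c) = c*(4 - c)/4 (a(c) = (c*(1 - (-3 + c*1)))/4 = (c*(1 - (-3 + c)))/4 = (c*(1 + (3 - c)))/4 = (c*(4 - c))/4 = c*(4 - c)/4)
(a(50) - 42517)/(7719 + 13510) = ((¼)*50*(4 - 1*50) - 42517)/(7719 + 13510) = ((¼)*50*(4 - 50) - 42517)/21229 = ((¼)*50*(-46) - 42517)*(1/21229) = (-575 - 42517)*(1/21229) = -43092*1/21229 = -43092/21229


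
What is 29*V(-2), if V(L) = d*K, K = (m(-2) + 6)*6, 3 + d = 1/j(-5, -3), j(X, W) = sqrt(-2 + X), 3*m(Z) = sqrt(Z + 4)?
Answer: -58*(18 + sqrt(2))*(21 + I*sqrt(7))/7 ≈ -3378.1 - 425.6*I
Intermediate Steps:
m(Z) = sqrt(4 + Z)/3 (m(Z) = sqrt(Z + 4)/3 = sqrt(4 + Z)/3)
d = -3 - I*sqrt(7)/7 (d = -3 + 1/(sqrt(-2 - 5)) = -3 + 1/(sqrt(-7)) = -3 + 1/(I*sqrt(7)) = -3 - I*sqrt(7)/7 ≈ -3.0 - 0.37796*I)
K = 36 + 2*sqrt(2) (K = (sqrt(4 - 2)/3 + 6)*6 = (sqrt(2)/3 + 6)*6 = (6 + sqrt(2)/3)*6 = 36 + 2*sqrt(2) ≈ 38.828)
V(L) = (-3 - I*sqrt(7)/7)*(36 + 2*sqrt(2))
29*V(-2) = 29*(-2*(18 + sqrt(2))*(21 + I*sqrt(7))/7) = -58*(18 + sqrt(2))*(21 + I*sqrt(7))/7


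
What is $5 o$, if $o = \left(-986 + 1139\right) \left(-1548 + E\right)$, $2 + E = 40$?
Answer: $-1155150$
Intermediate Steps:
$E = 38$ ($E = -2 + 40 = 38$)
$o = -231030$ ($o = \left(-986 + 1139\right) \left(-1548 + 38\right) = 153 \left(-1510\right) = -231030$)
$5 o = 5 \left(-231030\right) = -1155150$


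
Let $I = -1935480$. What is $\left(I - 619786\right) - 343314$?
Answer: $-2898580$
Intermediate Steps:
$\left(I - 619786\right) - 343314 = \left(-1935480 - 619786\right) - 343314 = -2555266 - 343314 = -2898580$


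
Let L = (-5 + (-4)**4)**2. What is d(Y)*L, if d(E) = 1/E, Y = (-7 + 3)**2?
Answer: 63001/16 ≈ 3937.6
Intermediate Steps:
Y = 16 (Y = (-4)**2 = 16)
L = 63001 (L = (-5 + 256)**2 = 251**2 = 63001)
d(Y)*L = 63001/16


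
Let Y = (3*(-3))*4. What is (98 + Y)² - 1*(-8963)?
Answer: 12807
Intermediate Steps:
Y = -36 (Y = -9*4 = -36)
(98 + Y)² - 1*(-8963) = (98 - 36)² - 1*(-8963) = 62² + 8963 = 3844 + 8963 = 12807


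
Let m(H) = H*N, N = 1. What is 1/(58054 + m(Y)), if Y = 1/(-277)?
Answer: 277/16080957 ≈ 1.7225e-5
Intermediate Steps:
Y = -1/277 ≈ -0.0036101
m(H) = H (m(H) = H*1 = H)
1/(58054 + m(Y)) = 1/(58054 - 1/277) = 1/(16080957/277) = 277/16080957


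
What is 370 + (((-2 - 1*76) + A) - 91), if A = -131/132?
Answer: 26401/132 ≈ 200.01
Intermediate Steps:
A = -131/132 (A = -131*1/132 = -131/132 ≈ -0.99242)
370 + (((-2 - 1*76) + A) - 91) = 370 + (((-2 - 1*76) - 131/132) - 91) = 370 + (((-2 - 76) - 131/132) - 91) = 370 + ((-78 - 131/132) - 91) = 370 + (-10427/132 - 91) = 370 - 22439/132 = 26401/132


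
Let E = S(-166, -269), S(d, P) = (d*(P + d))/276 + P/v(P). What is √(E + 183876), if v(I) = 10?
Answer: 3*√270540490/115 ≈ 429.08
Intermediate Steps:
S(d, P) = P/10 + d*(P + d)/276 (S(d, P) = (d*(P + d))/276 + P/10 = (d*(P + d))*(1/276) + P*(⅒) = d*(P + d)/276 + P/10 = P/10 + d*(P + d)/276)
E = 26994/115 (E = (⅒)*(-269) + (1/276)*(-166)*(-269 - 166) = -269/10 + (1/276)*(-166)*(-435) = -269/10 + 12035/46 = 26994/115 ≈ 234.73)
√(E + 183876) = √(26994/115 + 183876) = √(21172734/115) = 3*√270540490/115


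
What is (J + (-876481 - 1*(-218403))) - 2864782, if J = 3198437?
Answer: -324423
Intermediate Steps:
(J + (-876481 - 1*(-218403))) - 2864782 = (3198437 + (-876481 - 1*(-218403))) - 2864782 = (3198437 + (-876481 + 218403)) - 2864782 = (3198437 - 658078) - 2864782 = 2540359 - 2864782 = -324423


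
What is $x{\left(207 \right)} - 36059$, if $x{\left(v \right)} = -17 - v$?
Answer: $-36283$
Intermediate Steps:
$x{\left(207 \right)} - 36059 = \left(-17 - 207\right) - 36059 = -224 - 36059 = -36283$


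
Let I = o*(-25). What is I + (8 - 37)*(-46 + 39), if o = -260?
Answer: 6703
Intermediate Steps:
I = 6500 (I = -260*(-25) = 6500)
I + (8 - 37)*(-46 + 39) = 6500 + (8 - 37)*(-46 + 39) = 6500 - 29*(-7) = 6500 + 203 = 6703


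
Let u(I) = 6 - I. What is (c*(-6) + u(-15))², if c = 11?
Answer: 2025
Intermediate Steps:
(c*(-6) + u(-15))² = (11*(-6) + (6 - 1*(-15)))² = (-66 + (6 + 15))² = (-66 + 21)² = (-45)² = 2025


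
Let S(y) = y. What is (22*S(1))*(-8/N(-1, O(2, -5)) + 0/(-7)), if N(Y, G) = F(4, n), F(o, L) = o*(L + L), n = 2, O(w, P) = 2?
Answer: -11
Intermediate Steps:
F(o, L) = 2*L*o (F(o, L) = o*(2*L) = 2*L*o)
N(Y, G) = 16 (N(Y, G) = 2*2*4 = 16)
(22*S(1))*(-8/N(-1, O(2, -5)) + 0/(-7)) = (22*1)*(-8/16 + 0/(-7)) = 22*(-8*1/16 + 0*(-⅐)) = 22*(-½ + 0) = 22*(-½) = -11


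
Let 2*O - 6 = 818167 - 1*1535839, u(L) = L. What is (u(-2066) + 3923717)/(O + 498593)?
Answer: 3921651/139760 ≈ 28.060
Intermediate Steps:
O = -358833 (O = 3 + (818167 - 1*1535839)/2 = 3 + (818167 - 1535839)/2 = 3 + (½)*(-717672) = 3 - 358836 = -358833)
(u(-2066) + 3923717)/(O + 498593) = (-2066 + 3923717)/(-358833 + 498593) = 3921651/139760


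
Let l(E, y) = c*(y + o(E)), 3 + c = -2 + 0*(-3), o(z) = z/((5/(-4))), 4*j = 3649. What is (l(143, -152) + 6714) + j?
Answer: 35833/4 ≈ 8958.3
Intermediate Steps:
j = 3649/4 (j = (¼)*3649 = 3649/4 ≈ 912.25)
o(z) = -4*z/5 (o(z) = z/((5*(-¼))) = z/(-5/4) = z*(-⅘) = -4*z/5)
c = -5 (c = -3 + (-2 + 0*(-3)) = -3 + (-2 + 0) = -3 - 2 = -5)
l(E, y) = -5*y + 4*E (l(E, y) = -5*(y - 4*E/5) = -5*y + 4*E)
(l(143, -152) + 6714) + j = ((-5*(-152) + 4*143) + 6714) + 3649/4 = ((760 + 572) + 6714) + 3649/4 = (1332 + 6714) + 3649/4 = 8046 + 3649/4 = 35833/4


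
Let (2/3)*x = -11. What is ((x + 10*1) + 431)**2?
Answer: 720801/4 ≈ 1.8020e+5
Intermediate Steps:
x = -33/2 (x = (3/2)*(-11) = -33/2 ≈ -16.500)
((x + 10*1) + 431)**2 = ((-33/2 + 10*1) + 431)**2 = ((-33/2 + 10) + 431)**2 = (-13/2 + 431)**2 = (849/2)**2 = 720801/4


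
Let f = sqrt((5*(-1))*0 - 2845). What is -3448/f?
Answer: 3448*I*sqrt(2845)/2845 ≈ 64.644*I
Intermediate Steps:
f = I*sqrt(2845) (f = sqrt(-5*0 - 2845) = sqrt(0 - 2845) = sqrt(-2845) = I*sqrt(2845) ≈ 53.339*I)
-3448/f = -3448*(-I*sqrt(2845)/2845) = -(-3448)*I*sqrt(2845)/2845 = 3448*I*sqrt(2845)/2845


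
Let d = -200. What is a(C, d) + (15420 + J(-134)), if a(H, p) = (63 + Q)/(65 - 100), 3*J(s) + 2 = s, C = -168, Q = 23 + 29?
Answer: 322799/21 ≈ 15371.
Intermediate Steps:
Q = 52
J(s) = -⅔ + s/3
a(H, p) = -23/7 (a(H, p) = (63 + 52)/(65 - 100) = 115/(-35) = 115*(-1/35) = -23/7)
a(C, d) + (15420 + J(-134)) = -23/7 + (15420 + (-⅔ + (⅓)*(-134))) = -23/7 + (15420 + (-⅔ - 134/3)) = -23/7 + (15420 - 136/3) = -23/7 + 46124/3 = 322799/21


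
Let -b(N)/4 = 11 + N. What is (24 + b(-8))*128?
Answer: 1536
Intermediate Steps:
b(N) = -44 - 4*N (b(N) = -4*(11 + N) = -44 - 4*N)
(24 + b(-8))*128 = (24 + (-44 - 4*(-8)))*128 = (24 + (-44 + 32))*128 = (24 - 12)*128 = 12*128 = 1536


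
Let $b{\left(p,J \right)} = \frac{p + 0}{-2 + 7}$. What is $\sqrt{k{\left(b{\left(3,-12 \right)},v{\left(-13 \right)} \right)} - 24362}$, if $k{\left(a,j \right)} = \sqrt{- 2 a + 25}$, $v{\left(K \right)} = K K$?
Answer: $\frac{\sqrt{-609050 + 5 \sqrt{595}}}{5} \approx 156.07 i$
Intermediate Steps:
$v{\left(K \right)} = K^{2}$
$b{\left(p,J \right)} = \frac{p}{5}$
$k{\left(a,j \right)} = \sqrt{25 - 2 a}$
$\sqrt{k{\left(b{\left(3,-12 \right)},v{\left(-13 \right)} \right)} - 24362} = \sqrt{\sqrt{25 - 2 \cdot \frac{1}{5} \cdot 3} - 24362} = \sqrt{\sqrt{25 - \frac{6}{5}} - 24362} = \sqrt{\sqrt{\frac{119}{5}} - 24362} = \sqrt{\frac{\sqrt{595}}{5} - 24362} = \sqrt{-24362 + \frac{\sqrt{595}}{5}}$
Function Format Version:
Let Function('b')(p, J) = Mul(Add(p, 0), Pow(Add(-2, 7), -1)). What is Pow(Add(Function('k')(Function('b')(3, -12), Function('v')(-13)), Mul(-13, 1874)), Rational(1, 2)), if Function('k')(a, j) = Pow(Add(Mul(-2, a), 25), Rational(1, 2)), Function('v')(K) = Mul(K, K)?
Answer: Mul(Rational(1, 5), Pow(Add(-609050, Mul(5, Pow(595, Rational(1, 2)))), Rational(1, 2))) ≈ Mul(156.07, I)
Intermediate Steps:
Function('v')(K) = Pow(K, 2)
Function('b')(p, J) = Mul(Rational(1, 5), p) (Function('b')(p, J) = Mul(p, Pow(5, -1)) = Mul(p, Rational(1, 5)) = Mul(Rational(1, 5), p))
Function('k')(a, j) = Pow(Add(25, Mul(-2, a)), Rational(1, 2))
Pow(Add(Function('k')(Function('b')(3, -12), Function('v')(-13)), Mul(-13, 1874)), Rational(1, 2)) = Pow(Add(Pow(Add(25, Mul(-2, Mul(Rational(1, 5), 3))), Rational(1, 2)), Mul(-13, 1874)), Rational(1, 2)) = Pow(Add(Pow(Add(25, Mul(-2, Rational(3, 5))), Rational(1, 2)), -24362), Rational(1, 2)) = Pow(Add(Pow(Add(25, Rational(-6, 5)), Rational(1, 2)), -24362), Rational(1, 2)) = Pow(Add(Pow(Rational(119, 5), Rational(1, 2)), -24362), Rational(1, 2)) = Pow(Add(Mul(Rational(1, 5), Pow(595, Rational(1, 2))), -24362), Rational(1, 2)) = Pow(Add(-24362, Mul(Rational(1, 5), Pow(595, Rational(1, 2)))), Rational(1, 2))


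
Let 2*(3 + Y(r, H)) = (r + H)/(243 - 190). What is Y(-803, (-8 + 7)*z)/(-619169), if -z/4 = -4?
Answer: 1137/65631914 ≈ 1.7324e-5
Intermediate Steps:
z = 16 (z = -4*(-4) = 16)
Y(r, H) = -3 + H/106 + r/106 (Y(r, H) = -3 + ((r + H)/(243 - 190))/2 = -3 + ((H + r)/53)/2 = -3 + ((H + r)*(1/53))/2 = -3 + (H/53 + r/53)/2 = -3 + (H/106 + r/106) = -3 + H/106 + r/106)
Y(-803, (-8 + 7)*z)/(-619169) = (-3 + ((-8 + 7)*16)/106 + (1/106)*(-803))/(-619169) = (-3 + (-1*16)/106 - 803/106)*(-1/619169) = (-3 + (1/106)*(-16) - 803/106)*(-1/619169) = (-3 - 8/53 - 803/106)*(-1/619169) = -1137/106*(-1/619169) = 1137/65631914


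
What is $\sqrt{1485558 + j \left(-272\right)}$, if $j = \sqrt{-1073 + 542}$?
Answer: $\sqrt{1485558 - 816 i \sqrt{59}} \approx 1218.8 - 2.571 i$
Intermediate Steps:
$j = 3 i \sqrt{59}$ ($j = \sqrt{-531} = 3 i \sqrt{59} \approx 23.043 i$)
$\sqrt{1485558 + j \left(-272\right)} = \sqrt{1485558 + 3 i \sqrt{59} \left(-272\right)} = \sqrt{1485558 - 816 i \sqrt{59}}$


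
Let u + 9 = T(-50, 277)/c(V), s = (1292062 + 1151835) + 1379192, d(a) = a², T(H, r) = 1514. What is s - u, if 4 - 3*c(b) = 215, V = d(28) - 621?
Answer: 806678220/211 ≈ 3.8231e+6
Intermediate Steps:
V = 163 (V = 28² - 621 = 784 - 621 = 163)
c(b) = -211/3 (c(b) = 4/3 - ⅓*215 = 4/3 - 215/3 = -211/3)
s = 3823089 (s = 2443897 + 1379192 = 3823089)
u = -6441/211 (u = -9 + 1514/(-211/3) = -9 + 1514*(-3/211) = -9 - 4542/211 = -6441/211 ≈ -30.526)
s - u = 3823089 - 1*(-6441/211) = 3823089 + 6441/211 = 806678220/211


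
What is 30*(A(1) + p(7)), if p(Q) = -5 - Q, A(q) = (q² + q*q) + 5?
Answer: -150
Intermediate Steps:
A(q) = 5 + 2*q² (A(q) = (q² + q²) + 5 = 2*q² + 5 = 5 + 2*q²)
30*(A(1) + p(7)) = 30*((5 + 2*1²) + (-5 - 1*7)) = 30*((5 + 2*1) + (-5 - 7)) = 30*((5 + 2) - 12) = 30*(7 - 12) = 30*(-5) = -150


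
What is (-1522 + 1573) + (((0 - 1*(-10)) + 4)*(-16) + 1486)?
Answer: 1313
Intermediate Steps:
(-1522 + 1573) + (((0 - 1*(-10)) + 4)*(-16) + 1486) = 51 + (((0 + 10) + 4)*(-16) + 1486) = 51 + ((10 + 4)*(-16) + 1486) = 51 + (14*(-16) + 1486) = 51 + (-224 + 1486) = 51 + 1262 = 1313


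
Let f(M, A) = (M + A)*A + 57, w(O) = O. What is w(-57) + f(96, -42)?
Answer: -2268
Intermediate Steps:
f(M, A) = 57 + A*(A + M) (f(M, A) = (A + M)*A + 57 = A*(A + M) + 57 = 57 + A*(A + M))
w(-57) + f(96, -42) = -57 + (57 + (-42)**2 - 42*96) = -57 + (57 + 1764 - 4032) = -57 - 2211 = -2268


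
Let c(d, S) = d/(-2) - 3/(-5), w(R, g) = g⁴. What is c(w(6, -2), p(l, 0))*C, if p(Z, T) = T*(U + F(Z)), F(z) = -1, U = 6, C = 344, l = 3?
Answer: -12728/5 ≈ -2545.6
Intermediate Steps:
p(Z, T) = 5*T (p(Z, T) = T*(6 - 1) = T*5 = 5*T)
c(d, S) = ⅗ - d/2 (c(d, S) = d*(-½) - 3*(-⅕) = -d/2 + ⅗ = ⅗ - d/2)
c(w(6, -2), p(l, 0))*C = (⅗ - ½*(-2)⁴)*344 = (⅗ - ½*16)*344 = (⅗ - 8)*344 = -37/5*344 = -12728/5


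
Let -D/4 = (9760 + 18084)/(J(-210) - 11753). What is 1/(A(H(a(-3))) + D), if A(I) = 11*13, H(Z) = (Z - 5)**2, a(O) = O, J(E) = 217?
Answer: 721/110064 ≈ 0.0065507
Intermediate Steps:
D = 6961/721 (D = -4*(9760 + 18084)/(217 - 11753) = -111376/(-11536) = -111376*(-1)/11536 = -4*(-6961/2884) = 6961/721 ≈ 9.6546)
H(Z) = (-5 + Z)**2
A(I) = 143
1/(A(H(a(-3))) + D) = 1/(143 + 6961/721) = 1/(110064/721) = 721/110064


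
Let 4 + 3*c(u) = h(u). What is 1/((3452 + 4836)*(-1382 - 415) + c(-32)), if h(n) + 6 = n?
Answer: -1/14893550 ≈ -6.7143e-8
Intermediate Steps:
h(n) = -6 + n
c(u) = -10/3 + u/3 (c(u) = -4/3 + (-6 + u)/3 = -4/3 + (-2 + u/3) = -10/3 + u/3)
1/((3452 + 4836)*(-1382 - 415) + c(-32)) = 1/((3452 + 4836)*(-1382 - 415) + (-10/3 + (⅓)*(-32))) = 1/(8288*(-1797) + (-10/3 - 32/3)) = 1/(-14893536 - 14) = 1/(-14893550) = -1/14893550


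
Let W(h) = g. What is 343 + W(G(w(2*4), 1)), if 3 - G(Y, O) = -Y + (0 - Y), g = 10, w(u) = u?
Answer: 353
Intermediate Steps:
G(Y, O) = 3 + 2*Y (G(Y, O) = 3 - (-Y + (0 - Y)) = 3 - (-Y - Y) = 3 - (-2)*Y = 3 + 2*Y)
W(h) = 10
343 + W(G(w(2*4), 1)) = 343 + 10 = 353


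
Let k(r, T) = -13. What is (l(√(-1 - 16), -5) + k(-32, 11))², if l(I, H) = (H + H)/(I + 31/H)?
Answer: (22945*√17 + 26392*I)/(155*√17 + 268*I) ≈ 140.62 - 17.673*I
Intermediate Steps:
l(I, H) = 2*H/(I + 31/H) (l(I, H) = (2*H)/(I + 31/H) = 2*H/(I + 31/H))
(l(√(-1 - 16), -5) + k(-32, 11))² = (2*(-5)²/(31 - 5*√(-1 - 16)) - 13)² = (2*25/(31 - 5*I*√17) - 13)² = (50/(31 - 5*I*√17) - 13)² = (-13 + 50/(31 - 5*I*√17))²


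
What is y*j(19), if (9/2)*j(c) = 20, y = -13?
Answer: -520/9 ≈ -57.778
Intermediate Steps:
j(c) = 40/9 (j(c) = (2/9)*20 = 40/9)
y*j(19) = -13*40/9 = -520/9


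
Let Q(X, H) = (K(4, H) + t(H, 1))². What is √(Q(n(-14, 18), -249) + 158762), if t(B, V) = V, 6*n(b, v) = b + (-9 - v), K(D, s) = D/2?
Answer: √158771 ≈ 398.46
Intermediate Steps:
K(D, s) = D/2 (K(D, s) = D*(½) = D/2)
n(b, v) = -3/2 - v/6 + b/6 (n(b, v) = (b + (-9 - v))/6 = (-9 + b - v)/6 = -3/2 - v/6 + b/6)
Q(X, H) = 9 (Q(X, H) = ((½)*4 + 1)² = (2 + 1)² = 3² = 9)
√(Q(n(-14, 18), -249) + 158762) = √(9 + 158762) = √158771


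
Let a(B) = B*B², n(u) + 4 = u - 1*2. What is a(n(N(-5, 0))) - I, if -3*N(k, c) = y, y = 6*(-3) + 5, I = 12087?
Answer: -326474/27 ≈ -12092.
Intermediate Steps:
y = -13 (y = -18 + 5 = -13)
N(k, c) = 13/3 (N(k, c) = -⅓*(-13) = 13/3)
n(u) = -6 + u (n(u) = -4 + (u - 1*2) = -4 + (u - 2) = -4 + (-2 + u) = -6 + u)
a(B) = B³
a(n(N(-5, 0))) - I = (-6 + 13/3)³ - 1*12087 = (-5/3)³ - 12087 = -125/27 - 12087 = -326474/27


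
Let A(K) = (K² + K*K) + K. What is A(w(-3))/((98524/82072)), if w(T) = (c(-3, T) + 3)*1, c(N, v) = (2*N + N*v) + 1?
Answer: 2154390/24631 ≈ 87.467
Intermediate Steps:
c(N, v) = 1 + 2*N + N*v
w(T) = -2 - 3*T (w(T) = ((1 + 2*(-3) - 3*T) + 3)*1 = ((1 - 6 - 3*T) + 3)*1 = ((-5 - 3*T) + 3)*1 = (-2 - 3*T)*1 = -2 - 3*T)
A(K) = K + 2*K² (A(K) = (K² + K²) + K = 2*K² + K = K + 2*K²)
A(w(-3))/((98524/82072)) = ((-2 - 3*(-3))*(1 + 2*(-2 - 3*(-3))))/((98524/82072)) = ((-2 + 9)*(1 + 2*(-2 + 9)))/((98524*(1/82072))) = (7*(1 + 2*7))/(24631/20518) = (7*(1 + 14))*(20518/24631) = (7*15)*(20518/24631) = 105*(20518/24631) = 2154390/24631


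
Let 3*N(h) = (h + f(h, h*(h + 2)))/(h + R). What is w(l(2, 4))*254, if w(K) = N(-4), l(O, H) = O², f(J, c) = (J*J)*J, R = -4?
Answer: 2159/3 ≈ 719.67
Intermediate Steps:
f(J, c) = J³ (f(J, c) = J²*J = J³)
N(h) = (h + h³)/(3*(-4 + h)) (N(h) = ((h + h³)/(h - 4))/3 = ((h + h³)/(-4 + h))/3 = (h + h³)/(3*(-4 + h)))
w(K) = 17/6 (w(K) = (-4 + (-4)³)/(-12 + 3*(-4)) = (-4 - 64)/(-12 - 12) = -68/(-24) = -1/24*(-68) = 17/6)
w(l(2, 4))*254 = (17/6)*254 = 2159/3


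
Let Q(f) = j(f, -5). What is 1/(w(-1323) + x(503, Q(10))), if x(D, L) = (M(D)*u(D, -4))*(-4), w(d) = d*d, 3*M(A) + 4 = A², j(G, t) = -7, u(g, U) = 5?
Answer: 1/63629 ≈ 1.5716e-5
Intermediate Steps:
M(A) = -4/3 + A²/3
Q(f) = -7
w(d) = d²
x(D, L) = 80/3 - 20*D²/3 (x(D, L) = ((-4/3 + D²/3)*5)*(-4) = (-20/3 + 5*D²/3)*(-4) = 80/3 - 20*D²/3)
1/(w(-1323) + x(503, Q(10))) = 1/((-1323)² + (80/3 - 20/3*503²)) = 1/(1750329 + (80/3 - 20/3*253009)) = 1/(1750329 + (80/3 - 5060180/3)) = 1/(1750329 - 1686700) = 1/63629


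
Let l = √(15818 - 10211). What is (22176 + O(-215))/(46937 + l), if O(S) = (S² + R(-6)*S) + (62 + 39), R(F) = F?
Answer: 1637913552/1101538181 - 104688*√623/1101538181 ≈ 1.4846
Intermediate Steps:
l = 3*√623 (l = √5607 = 3*√623 ≈ 74.880)
O(S) = 101 + S² - 6*S (O(S) = (S² - 6*S) + (62 + 39) = (S² - 6*S) + 101 = 101 + S² - 6*S)
(22176 + O(-215))/(46937 + l) = (22176 + (101 + (-215)² - 6*(-215)))/(46937 + 3*√623) = (22176 + (101 + 46225 + 1290))/(46937 + 3*√623) = (22176 + 47616)/(46937 + 3*√623) = 69792/(46937 + 3*√623)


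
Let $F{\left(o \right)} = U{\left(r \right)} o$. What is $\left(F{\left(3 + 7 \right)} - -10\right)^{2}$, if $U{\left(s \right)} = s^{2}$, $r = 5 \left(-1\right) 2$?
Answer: $1020100$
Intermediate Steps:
$r = -10$ ($r = \left(-5\right) 2 = -10$)
$F{\left(o \right)} = 100 o$ ($F{\left(o \right)} = \left(-10\right)^{2} o = 100 o$)
$\left(F{\left(3 + 7 \right)} - -10\right)^{2} = \left(100 \left(3 + 7\right) - -10\right)^{2} = \left(100 \cdot 10 + 10\right)^{2} = \left(1000 + 10\right)^{2} = 1010^{2} = 1020100$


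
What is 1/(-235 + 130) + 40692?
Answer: 4272659/105 ≈ 40692.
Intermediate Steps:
1/(-235 + 130) + 40692 = 1/(-105) + 40692 = -1/105 + 40692 = 4272659/105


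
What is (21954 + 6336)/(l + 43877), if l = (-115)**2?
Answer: 4715/9517 ≈ 0.49543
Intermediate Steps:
l = 13225
(21954 + 6336)/(l + 43877) = (21954 + 6336)/(13225 + 43877) = 28290/57102 = 28290*(1/57102) = 4715/9517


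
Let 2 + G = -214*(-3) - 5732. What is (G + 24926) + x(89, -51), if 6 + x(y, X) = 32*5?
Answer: 19988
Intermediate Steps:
x(y, X) = 154 (x(y, X) = -6 + 32*5 = -6 + 160 = 154)
G = -5092 (G = -2 + (-214*(-3) - 5732) = -2 + (642 - 5732) = -2 - 5090 = -5092)
(G + 24926) + x(89, -51) = (-5092 + 24926) + 154 = 19834 + 154 = 19988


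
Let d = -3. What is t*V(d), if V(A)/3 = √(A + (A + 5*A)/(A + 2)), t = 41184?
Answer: 123552*√15 ≈ 4.7852e+5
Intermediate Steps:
V(A) = 3*√(A + 6*A/(2 + A)) (V(A) = 3*√(A + (A + 5*A)/(A + 2)) = 3*√(A + (6*A)/(2 + A)) = 3*√(A + 6*A/(2 + A)))
t*V(d) = 41184*(3*√(-3*(8 - 3)/(2 - 3))) = 41184*(3*√(-3*5/(-1))) = 41184*(3*√(-3*(-1)*5)) = 41184*(3*√15) = 123552*√15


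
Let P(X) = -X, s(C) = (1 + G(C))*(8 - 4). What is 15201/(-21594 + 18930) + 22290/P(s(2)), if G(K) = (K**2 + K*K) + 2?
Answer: -1668039/3256 ≈ -512.30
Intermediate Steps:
G(K) = 2 + 2*K**2 (G(K) = (K**2 + K**2) + 2 = 2*K**2 + 2 = 2 + 2*K**2)
s(C) = 12 + 8*C**2 (s(C) = (1 + (2 + 2*C**2))*(8 - 4) = (3 + 2*C**2)*4 = 12 + 8*C**2)
15201/(-21594 + 18930) + 22290/P(s(2)) = 15201/(-21594 + 18930) + 22290/((-(12 + 8*2**2))) = 15201/(-2664) + 22290/((-(12 + 8*4))) = 15201*(-1/2664) + 22290/((-(12 + 32))) = -1689/296 + 22290/((-1*44)) = -1689/296 + 22290/(-44) = -1689/296 + 22290*(-1/44) = -1689/296 - 11145/22 = -1668039/3256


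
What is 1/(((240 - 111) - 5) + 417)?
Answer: 1/541 ≈ 0.0018484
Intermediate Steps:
1/(((240 - 111) - 5) + 417) = 1/((129 - 5) + 417) = 1/(124 + 417) = 1/541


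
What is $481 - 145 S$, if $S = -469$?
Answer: $68486$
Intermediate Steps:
$481 - 145 S = 481 - -68005 = 481 + 68005 = 68486$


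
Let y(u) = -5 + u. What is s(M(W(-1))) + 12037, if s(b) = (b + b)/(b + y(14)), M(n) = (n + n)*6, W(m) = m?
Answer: 12045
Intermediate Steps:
M(n) = 12*n (M(n) = (2*n)*6 = 12*n)
s(b) = 2*b/(9 + b) (s(b) = (b + b)/(b + (-5 + 14)) = (2*b)/(b + 9) = (2*b)/(9 + b) = 2*b/(9 + b))
s(M(W(-1))) + 12037 = 2*(12*(-1))/(9 + 12*(-1)) + 12037 = 2*(-12)/(9 - 12) + 12037 = 2*(-12)/(-3) + 12037 = 2*(-12)*(-⅓) + 12037 = 8 + 12037 = 12045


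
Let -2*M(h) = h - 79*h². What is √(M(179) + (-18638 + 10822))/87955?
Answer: 3*√139746/87955 ≈ 0.012751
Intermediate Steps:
M(h) = -h/2 + 79*h²/2 (M(h) = -(h - 79*h²)/2 = -h/2 + 79*h²/2)
√(M(179) + (-18638 + 10822))/87955 = √((½)*179*(-1 + 79*179) + (-18638 + 10822))/87955 = √((½)*179*(-1 + 14141) - 7816)*(1/87955) = √((½)*179*14140 - 7816)*(1/87955) = √(1265530 - 7816)*(1/87955) = √1257714*(1/87955) = (3*√139746)*(1/87955) = 3*√139746/87955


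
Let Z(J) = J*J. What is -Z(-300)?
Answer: -90000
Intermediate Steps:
Z(J) = J**2
-Z(-300) = -1*(-300)**2 = -1*90000 = -90000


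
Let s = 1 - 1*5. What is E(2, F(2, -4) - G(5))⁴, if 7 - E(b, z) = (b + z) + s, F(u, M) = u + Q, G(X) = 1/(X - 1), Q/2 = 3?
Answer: 625/256 ≈ 2.4414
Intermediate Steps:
Q = 6 (Q = 2*3 = 6)
G(X) = 1/(-1 + X)
F(u, M) = 6 + u (F(u, M) = u + 6 = 6 + u)
s = -4 (s = 1 - 5 = -4)
E(b, z) = 11 - b - z (E(b, z) = 7 - ((b + z) - 4) = 7 - (-4 + b + z) = 7 + (4 - b - z) = 11 - b - z)
E(2, F(2, -4) - G(5))⁴ = (11 - 1*2 - ((6 + 2) - 1/(-1 + 5)))⁴ = (11 - 2 - (8 - 1/4))⁴ = (11 - 2 - (8 - 1*¼))⁴ = (11 - 2 - (8 - ¼))⁴ = (11 - 2 - 1*31/4)⁴ = (11 - 2 - 31/4)⁴ = (5/4)⁴ = 625/256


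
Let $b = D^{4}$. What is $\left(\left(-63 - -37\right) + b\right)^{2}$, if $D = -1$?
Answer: $625$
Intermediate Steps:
$b = 1$ ($b = \left(-1\right)^{4} = 1$)
$\left(\left(-63 - -37\right) + b\right)^{2} = \left(\left(-63 - -37\right) + 1\right)^{2} = \left(\left(-63 + 37\right) + 1\right)^{2} = \left(-26 + 1\right)^{2} = \left(-25\right)^{2} = 625$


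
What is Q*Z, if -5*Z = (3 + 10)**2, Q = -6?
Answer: 1014/5 ≈ 202.80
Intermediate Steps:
Z = -169/5 (Z = -(3 + 10)**2/5 = -1/5*13**2 = -1/5*169 = -169/5 ≈ -33.800)
Q*Z = -6*(-169/5) = 1014/5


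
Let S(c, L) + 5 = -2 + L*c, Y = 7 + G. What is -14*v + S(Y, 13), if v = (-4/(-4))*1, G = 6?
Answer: 148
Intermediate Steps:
Y = 13 (Y = 7 + 6 = 13)
S(c, L) = -7 + L*c (S(c, L) = -5 + (-2 + L*c) = -7 + L*c)
v = 1 (v = -¼*(-4)*1 = 1*1 = 1)
-14*v + S(Y, 13) = -14*1 + (-7 + 13*13) = -14 + (-7 + 169) = -14 + 162 = 148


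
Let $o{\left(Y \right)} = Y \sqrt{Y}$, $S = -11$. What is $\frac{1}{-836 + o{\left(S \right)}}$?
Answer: $\frac{i}{11 \left(\sqrt{11} - 76 i\right)} \approx -0.0011939 + 5.2102 \cdot 10^{-5} i$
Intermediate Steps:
$o{\left(Y \right)} = Y^{\frac{3}{2}}$
$\frac{1}{-836 + o{\left(S \right)}} = \frac{1}{-836 + \left(-11\right)^{\frac{3}{2}}} = \frac{1}{-836 - 11 i \sqrt{11}}$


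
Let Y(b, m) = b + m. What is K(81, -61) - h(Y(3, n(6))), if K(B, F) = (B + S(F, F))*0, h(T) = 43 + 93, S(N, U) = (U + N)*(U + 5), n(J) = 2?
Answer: -136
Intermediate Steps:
S(N, U) = (5 + U)*(N + U) (S(N, U) = (N + U)*(5 + U) = (5 + U)*(N + U))
h(T) = 136
K(B, F) = 0 (K(B, F) = (B + (F² + 5*F + 5*F + F*F))*0 = (B + (F² + 5*F + 5*F + F²))*0 = (B + (2*F² + 10*F))*0 = (B + 2*F² + 10*F)*0 = 0)
K(81, -61) - h(Y(3, n(6))) = 0 - 1*136 = 0 - 136 = -136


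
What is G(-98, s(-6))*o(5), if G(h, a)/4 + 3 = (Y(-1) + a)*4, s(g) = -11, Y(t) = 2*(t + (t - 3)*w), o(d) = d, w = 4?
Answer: -3660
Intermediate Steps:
Y(t) = -24 + 10*t (Y(t) = 2*(t + (t - 3)*4) = 2*(t + (-3 + t)*4) = 2*(t + (-12 + 4*t)) = 2*(-12 + 5*t) = -24 + 10*t)
G(h, a) = -556 + 16*a (G(h, a) = -12 + 4*(((-24 + 10*(-1)) + a)*4) = -12 + 4*(((-24 - 10) + a)*4) = -12 + 4*((-34 + a)*4) = -12 + 4*(-136 + 4*a) = -12 + (-544 + 16*a) = -556 + 16*a)
G(-98, s(-6))*o(5) = (-556 + 16*(-11))*5 = (-556 - 176)*5 = -732*5 = -3660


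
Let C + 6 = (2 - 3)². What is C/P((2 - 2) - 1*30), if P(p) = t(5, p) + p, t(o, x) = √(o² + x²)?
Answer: -6 - √37 ≈ -12.083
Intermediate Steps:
P(p) = p + √(25 + p²) (P(p) = √(5² + p²) + p = √(25 + p²) + p = p + √(25 + p²))
C = -5 (C = -6 + (2 - 3)² = -6 + (-1)² = -6 + 1 = -5)
C/P((2 - 2) - 1*30) = -5/(((2 - 2) - 1*30) + √(25 + ((2 - 2) - 1*30)²)) = -5/((0 - 30) + √(25 + (0 - 30)²)) = -5/(-30 + √(25 + (-30)²)) = -5/(-30 + √(25 + 900)) = -5/(-30 + √925) = -5/(-30 + 5*√37)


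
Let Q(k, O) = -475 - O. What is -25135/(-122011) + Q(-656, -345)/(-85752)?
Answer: 1085618975/5231343636 ≈ 0.20752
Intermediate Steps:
-25135/(-122011) + Q(-656, -345)/(-85752) = -25135/(-122011) + (-475 - 1*(-345))/(-85752) = -25135*(-1/122011) + (-475 + 345)*(-1/85752) = 25135/122011 - 130*(-1/85752) = 25135/122011 + 65/42876 = 1085618975/5231343636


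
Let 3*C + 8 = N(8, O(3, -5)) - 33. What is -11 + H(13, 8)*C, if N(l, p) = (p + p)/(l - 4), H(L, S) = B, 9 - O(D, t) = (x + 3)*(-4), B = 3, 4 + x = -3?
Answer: -111/2 ≈ -55.500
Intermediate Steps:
x = -7 (x = -4 - 3 = -7)
O(D, t) = -7 (O(D, t) = 9 - (-7 + 3)*(-4) = 9 - (-4)*(-4) = 9 - 1*16 = 9 - 16 = -7)
H(L, S) = 3
N(l, p) = 2*p/(-4 + l) (N(l, p) = (2*p)/(-4 + l) = 2*p/(-4 + l))
C = -89/6 (C = -8/3 + (2*(-7)/(-4 + 8) - 33)/3 = -8/3 + (2*(-7)/4 - 33)/3 = -8/3 + (2*(-7)*(¼) - 33)/3 = -8/3 + (-7/2 - 33)/3 = -8/3 + (⅓)*(-73/2) = -8/3 - 73/6 = -89/6 ≈ -14.833)
-11 + H(13, 8)*C = -11 + 3*(-89/6) = -11 - 89/2 = -111/2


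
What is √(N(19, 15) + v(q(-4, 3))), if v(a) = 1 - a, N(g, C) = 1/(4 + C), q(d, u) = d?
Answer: 4*√114/19 ≈ 2.2478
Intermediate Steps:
√(N(19, 15) + v(q(-4, 3))) = √(1/(4 + 15) + (1 - 1*(-4))) = √(1/19 + (1 + 4)) = √(1/19 + 5) = √(96/19) = 4*√114/19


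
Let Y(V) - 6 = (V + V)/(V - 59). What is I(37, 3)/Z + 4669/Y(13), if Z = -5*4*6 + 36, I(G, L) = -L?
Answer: 3006961/3500 ≈ 859.13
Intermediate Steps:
Y(V) = 6 + 2*V/(-59 + V) (Y(V) = 6 + (V + V)/(V - 59) = 6 + (2*V)/(-59 + V) = 6 + 2*V/(-59 + V))
Z = -84 (Z = -20*6 + 36 = -120 + 36 = -84)
I(37, 3)/Z + 4669/Y(13) = -1*3/(-84) + 4669/((2*(-177 + 4*13)/(-59 + 13))) = -3*(-1/84) + 4669/((2*(-177 + 52)/(-46))) = 1/28 + 4669/((2*(-1/46)*(-125))) = 1/28 + 4669/(125/23) = 1/28 + 4669*(23/125) = 1/28 + 107387/125 = 3006961/3500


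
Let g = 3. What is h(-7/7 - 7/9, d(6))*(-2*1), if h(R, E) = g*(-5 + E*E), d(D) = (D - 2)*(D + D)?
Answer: -13794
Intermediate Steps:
d(D) = 2*D*(-2 + D) (d(D) = (-2 + D)*(2*D) = 2*D*(-2 + D))
h(R, E) = -15 + 3*E**2 (h(R, E) = 3*(-5 + E*E) = 3*(-5 + E**2) = -15 + 3*E**2)
h(-7/7 - 7/9, d(6))*(-2*1) = (-15 + 3*(2*6*(-2 + 6))**2)*(-2*1) = (-15 + 3*(2*6*4)**2)*(-2) = (-15 + 3*48**2)*(-2) = (-15 + 3*2304)*(-2) = (-15 + 6912)*(-2) = 6897*(-2) = -13794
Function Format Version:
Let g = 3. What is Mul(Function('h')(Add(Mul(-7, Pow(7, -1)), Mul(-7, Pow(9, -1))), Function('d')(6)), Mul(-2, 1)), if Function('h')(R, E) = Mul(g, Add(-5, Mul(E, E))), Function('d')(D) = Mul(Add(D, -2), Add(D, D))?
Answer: -13794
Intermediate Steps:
Function('d')(D) = Mul(2, D, Add(-2, D)) (Function('d')(D) = Mul(Add(-2, D), Mul(2, D)) = Mul(2, D, Add(-2, D)))
Function('h')(R, E) = Add(-15, Mul(3, Pow(E, 2))) (Function('h')(R, E) = Mul(3, Add(-5, Mul(E, E))) = Mul(3, Add(-5, Pow(E, 2))) = Add(-15, Mul(3, Pow(E, 2))))
Mul(Function('h')(Add(Mul(-7, Pow(7, -1)), Mul(-7, Pow(9, -1))), Function('d')(6)), Mul(-2, 1)) = Mul(Add(-15, Mul(3, Pow(Mul(2, 6, Add(-2, 6)), 2))), Mul(-2, 1)) = Mul(Add(-15, Mul(3, Pow(Mul(2, 6, 4), 2))), -2) = Mul(Add(-15, Mul(3, Pow(48, 2))), -2) = Mul(Add(-15, Mul(3, 2304)), -2) = Mul(Add(-15, 6912), -2) = Mul(6897, -2) = -13794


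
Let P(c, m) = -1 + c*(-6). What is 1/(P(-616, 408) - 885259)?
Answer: -1/881564 ≈ -1.1343e-6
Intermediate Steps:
P(c, m) = -1 - 6*c
1/(P(-616, 408) - 885259) = 1/((-1 - 6*(-616)) - 885259) = 1/((-1 + 3696) - 885259) = 1/(3695 - 885259) = 1/(-881564) = -1/881564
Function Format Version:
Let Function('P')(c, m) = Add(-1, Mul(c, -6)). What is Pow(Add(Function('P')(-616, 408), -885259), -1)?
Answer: Rational(-1, 881564) ≈ -1.1343e-6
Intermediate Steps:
Function('P')(c, m) = Add(-1, Mul(-6, c))
Pow(Add(Function('P')(-616, 408), -885259), -1) = Pow(Add(Add(-1, Mul(-6, -616)), -885259), -1) = Pow(Add(Add(-1, 3696), -885259), -1) = Pow(Add(3695, -885259), -1) = Pow(-881564, -1) = Rational(-1, 881564)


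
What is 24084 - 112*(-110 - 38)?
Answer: 40660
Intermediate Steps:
24084 - 112*(-110 - 38) = 24084 - 112*(-148) = 24084 - 1*(-16576) = 24084 + 16576 = 40660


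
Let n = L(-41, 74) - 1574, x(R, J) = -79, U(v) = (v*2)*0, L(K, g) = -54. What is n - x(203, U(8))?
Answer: -1549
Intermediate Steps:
U(v) = 0 (U(v) = (2*v)*0 = 0)
n = -1628 (n = -54 - 1574 = -1628)
n - x(203, U(8)) = -1628 - 1*(-79) = -1628 + 79 = -1549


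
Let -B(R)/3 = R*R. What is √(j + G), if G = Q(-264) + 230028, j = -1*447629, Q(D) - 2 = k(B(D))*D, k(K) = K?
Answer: √54981633 ≈ 7415.0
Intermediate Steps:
B(R) = -3*R² (B(R) = -3*R*R = -3*R²)
Q(D) = 2 - 3*D³ (Q(D) = 2 + (-3*D²)*D = 2 - 3*D³)
j = -447629
G = 55429262 (G = (2 - 3*(-264)³) + 230028 = (2 - 3*(-18399744)) + 230028 = (2 + 55199232) + 230028 = 55199234 + 230028 = 55429262)
√(j + G) = √(-447629 + 55429262) = √54981633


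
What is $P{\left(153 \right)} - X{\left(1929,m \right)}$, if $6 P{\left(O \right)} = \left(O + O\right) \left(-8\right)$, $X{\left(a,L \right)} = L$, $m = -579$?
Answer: $171$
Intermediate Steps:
$P{\left(O \right)} = - \frac{8 O}{3}$ ($P{\left(O \right)} = \frac{\left(O + O\right) \left(-8\right)}{6} = \frac{2 O \left(-8\right)}{6} = \frac{\left(-16\right) O}{6} = - \frac{8 O}{3}$)
$P{\left(153 \right)} - X{\left(1929,m \right)} = \left(- \frac{8}{3}\right) 153 - -579 = -408 + 579 = 171$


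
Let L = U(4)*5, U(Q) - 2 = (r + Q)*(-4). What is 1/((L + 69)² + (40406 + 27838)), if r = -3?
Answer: 1/71725 ≈ 1.3942e-5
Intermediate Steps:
U(Q) = 14 - 4*Q (U(Q) = 2 + (-3 + Q)*(-4) = 2 + (12 - 4*Q) = 14 - 4*Q)
L = -10 (L = (14 - 4*4)*5 = (14 - 16)*5 = -2*5 = -10)
1/((L + 69)² + (40406 + 27838)) = 1/((-10 + 69)² + (40406 + 27838)) = 1/(59² + 68244) = 1/(3481 + 68244) = 1/71725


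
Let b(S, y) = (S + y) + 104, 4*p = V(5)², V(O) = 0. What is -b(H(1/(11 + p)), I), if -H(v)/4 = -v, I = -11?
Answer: -1027/11 ≈ -93.364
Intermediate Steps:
p = 0 (p = (¼)*0² = (¼)*0 = 0)
H(v) = 4*v (H(v) = -(-4)*v = 4*v)
b(S, y) = 104 + S + y
-b(H(1/(11 + p)), I) = -(104 + 4/(11 + 0) - 11) = -(104 + 4/11 - 11) = -1*1027/11 = -1027/11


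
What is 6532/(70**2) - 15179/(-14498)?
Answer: 42269509/17760050 ≈ 2.3800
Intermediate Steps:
6532/(70**2) - 15179/(-14498) = 6532/4900 - 15179*(-1/14498) = 6532*(1/4900) + 15179/14498 = 1633/1225 + 15179/14498 = 42269509/17760050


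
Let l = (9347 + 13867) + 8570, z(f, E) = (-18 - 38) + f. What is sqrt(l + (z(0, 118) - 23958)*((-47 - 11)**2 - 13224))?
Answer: 4*sqrt(14800614) ≈ 15389.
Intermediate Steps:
z(f, E) = -56 + f
l = 31784 (l = 23214 + 8570 = 31784)
sqrt(l + (z(0, 118) - 23958)*((-47 - 11)**2 - 13224)) = sqrt(31784 + ((-56 + 0) - 23958)*((-47 - 11)**2 - 13224)) = sqrt(31784 + (-56 - 23958)*((-58)**2 - 13224)) = sqrt(31784 - 24014*(3364 - 13224)) = sqrt(31784 - 24014*(-9860)) = sqrt(31784 + 236778040) = sqrt(236809824) = 4*sqrt(14800614)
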